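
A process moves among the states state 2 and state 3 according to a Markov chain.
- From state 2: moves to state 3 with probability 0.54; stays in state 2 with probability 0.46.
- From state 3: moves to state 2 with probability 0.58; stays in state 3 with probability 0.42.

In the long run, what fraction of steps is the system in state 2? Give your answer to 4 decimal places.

Let the stationary distribution be π with π = πP and π_1 + π_2 = 1.
π_1 = 0.46·π_1 + 0.58·π_2
Solving with the normalization constraint gives π = (0.5179, 0.4821).
So the stationary probability of state 2 is 0.5179.

0.5179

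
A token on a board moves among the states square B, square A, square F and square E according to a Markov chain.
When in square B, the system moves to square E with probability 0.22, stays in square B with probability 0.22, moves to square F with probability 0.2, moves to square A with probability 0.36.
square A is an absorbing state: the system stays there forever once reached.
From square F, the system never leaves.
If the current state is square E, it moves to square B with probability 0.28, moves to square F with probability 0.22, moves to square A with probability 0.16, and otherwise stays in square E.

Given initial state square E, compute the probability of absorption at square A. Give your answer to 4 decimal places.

0.4978

Let h(s) be the probability of absorption at square A starting from transient state s. Then h(square A) = 1 and h(square F) = 0. By first-step analysis:
h(square B) = 0.22·h(square B) + 0.36·1 + 0.2·0 + 0.22·h(square E)
h(square E) = 0.28·h(square B) + 0.16·1 + 0.22·0 + 0.34·h(square E)
Solving: h(square B) = 0.6019, h(square E) = 0.4978.
Starting from square E, the probability is 0.4978.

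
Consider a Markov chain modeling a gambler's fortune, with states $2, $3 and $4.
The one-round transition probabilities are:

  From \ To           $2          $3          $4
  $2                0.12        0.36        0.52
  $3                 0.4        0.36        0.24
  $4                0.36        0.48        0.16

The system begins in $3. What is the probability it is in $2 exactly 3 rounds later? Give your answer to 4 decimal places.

0.3087

Propagate the distribution vector 3 rounds from $3.
After 0 rounds: (0.0000, 1.0000, 0.0000)
After 1 round: (0.4000, 0.3600, 0.2400)
After 2 rounds: (0.2784, 0.3888, 0.3328)
After 3 rounds: (0.3087, 0.3999, 0.2913)
P(in $2 after 3 rounds) = 0.3087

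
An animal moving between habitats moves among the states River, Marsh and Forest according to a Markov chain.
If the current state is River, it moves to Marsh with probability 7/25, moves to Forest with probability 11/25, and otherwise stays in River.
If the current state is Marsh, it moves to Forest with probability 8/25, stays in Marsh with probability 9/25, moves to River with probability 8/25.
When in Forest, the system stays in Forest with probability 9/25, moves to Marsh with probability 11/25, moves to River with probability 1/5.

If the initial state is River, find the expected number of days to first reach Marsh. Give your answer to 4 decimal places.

Let t(s) be the expected number of days to first reach Marsh from state s, with t(Marsh) = 0. Conditioning on the first day:
t(River) = 1 + 0.28·t(River) + 0.44·t(Forest)
t(Forest) = 1 + 0.2·t(River) + 0.36·t(Forest)
Solving: t(River) = 2.8970, t(Forest) = 2.4678.
Expected days from River to Marsh: 2.8970.

2.8970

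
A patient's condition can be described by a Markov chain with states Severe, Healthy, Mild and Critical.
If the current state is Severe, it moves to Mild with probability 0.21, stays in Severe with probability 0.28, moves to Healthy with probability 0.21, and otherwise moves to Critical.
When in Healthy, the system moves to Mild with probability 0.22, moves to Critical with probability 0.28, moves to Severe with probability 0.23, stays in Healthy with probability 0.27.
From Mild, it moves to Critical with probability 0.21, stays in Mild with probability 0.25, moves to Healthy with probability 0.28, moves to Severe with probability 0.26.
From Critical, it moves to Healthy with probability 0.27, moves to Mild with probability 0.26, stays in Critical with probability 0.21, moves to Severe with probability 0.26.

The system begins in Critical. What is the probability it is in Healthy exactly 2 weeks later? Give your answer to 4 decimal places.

Propagate the distribution vector 2 weeks from Critical.
After 0 weeks: (0.0000, 0.0000, 0.0000, 1.0000)
After 1 week: (0.2600, 0.2700, 0.2600, 0.2100)
After 2 weeks: (0.2571, 0.2570, 0.2336, 0.2523)
P(in Healthy after 2 weeks) = 0.2570

0.2570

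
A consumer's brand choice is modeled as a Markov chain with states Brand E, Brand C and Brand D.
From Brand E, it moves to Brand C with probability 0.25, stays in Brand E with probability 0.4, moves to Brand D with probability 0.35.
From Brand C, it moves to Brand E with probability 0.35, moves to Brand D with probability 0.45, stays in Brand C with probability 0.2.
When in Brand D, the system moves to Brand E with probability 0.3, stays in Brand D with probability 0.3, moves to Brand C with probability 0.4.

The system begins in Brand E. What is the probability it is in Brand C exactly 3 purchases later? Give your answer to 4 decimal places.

0.2891

Propagate the distribution vector 3 purchases from Brand E.
After 0 purchases: (1.0000, 0.0000, 0.0000)
After 1 purchase: (0.4000, 0.2500, 0.3500)
After 2 purchases: (0.3525, 0.2900, 0.3575)
After 3 purchases: (0.3498, 0.2891, 0.3611)
P(in Brand C after 3 purchases) = 0.2891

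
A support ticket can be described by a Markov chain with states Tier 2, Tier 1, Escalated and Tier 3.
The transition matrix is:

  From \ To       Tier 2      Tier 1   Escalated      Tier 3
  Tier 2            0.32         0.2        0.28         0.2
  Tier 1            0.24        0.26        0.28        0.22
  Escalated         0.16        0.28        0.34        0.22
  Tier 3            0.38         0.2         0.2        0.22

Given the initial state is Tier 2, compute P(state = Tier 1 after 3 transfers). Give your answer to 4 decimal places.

0.2365

Propagate the distribution vector 3 transfers from Tier 2.
After 0 transfers: (1.0000, 0.0000, 0.0000, 0.0000)
After 1 transfer: (0.3200, 0.2000, 0.2800, 0.2000)
After 2 transfers: (0.2712, 0.2344, 0.2808, 0.2136)
After 3 transfers: (0.2691, 0.2365, 0.2798, 0.2146)
P(in Tier 1 after 3 transfers) = 0.2365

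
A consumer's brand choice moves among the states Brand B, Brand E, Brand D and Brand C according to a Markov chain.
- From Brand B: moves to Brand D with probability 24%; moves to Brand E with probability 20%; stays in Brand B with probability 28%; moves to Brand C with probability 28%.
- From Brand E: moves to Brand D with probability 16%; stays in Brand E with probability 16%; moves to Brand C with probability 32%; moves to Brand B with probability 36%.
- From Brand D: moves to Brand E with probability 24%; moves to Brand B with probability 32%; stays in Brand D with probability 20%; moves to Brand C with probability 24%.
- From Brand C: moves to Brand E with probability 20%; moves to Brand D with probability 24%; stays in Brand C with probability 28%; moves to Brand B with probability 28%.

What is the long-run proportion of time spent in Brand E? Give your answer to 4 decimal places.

0.2006

Let the stationary distribution be π with π = πP and π_1 + π_2 + π_3 + π_4 = 1.
π_1 = 0.28·π_1 + 0.36·π_2 + 0.32·π_3 + 0.28·π_4
π_2 = 0.2·π_1 + 0.16·π_2 + 0.24·π_3 + 0.2·π_4
π_3 = 0.24·π_1 + 0.16·π_2 + 0.2·π_3 + 0.24·π_4
Solving with the normalization constraint gives π = (0.3047, 0.2006, 0.2153, 0.2794).
So the stationary probability of Brand E is 0.2006.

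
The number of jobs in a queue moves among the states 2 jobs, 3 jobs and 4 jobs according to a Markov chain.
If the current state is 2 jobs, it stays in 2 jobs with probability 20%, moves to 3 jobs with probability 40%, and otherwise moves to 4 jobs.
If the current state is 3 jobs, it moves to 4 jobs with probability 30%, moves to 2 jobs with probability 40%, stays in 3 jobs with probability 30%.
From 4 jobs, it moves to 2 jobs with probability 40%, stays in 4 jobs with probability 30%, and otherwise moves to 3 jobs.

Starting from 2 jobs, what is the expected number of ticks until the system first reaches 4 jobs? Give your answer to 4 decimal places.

2.7500

Let t(s) be the expected number of ticks to first reach 4 jobs from state s, with t(4 jobs) = 0. Conditioning on the first tick:
t(2 jobs) = 1 + 0.2·t(2 jobs) + 0.4·t(3 jobs)
t(3 jobs) = 1 + 0.4·t(2 jobs) + 0.3·t(3 jobs)
Solving: t(2 jobs) = 2.7500, t(3 jobs) = 3.0000.
Expected ticks from 2 jobs to 4 jobs: 2.7500.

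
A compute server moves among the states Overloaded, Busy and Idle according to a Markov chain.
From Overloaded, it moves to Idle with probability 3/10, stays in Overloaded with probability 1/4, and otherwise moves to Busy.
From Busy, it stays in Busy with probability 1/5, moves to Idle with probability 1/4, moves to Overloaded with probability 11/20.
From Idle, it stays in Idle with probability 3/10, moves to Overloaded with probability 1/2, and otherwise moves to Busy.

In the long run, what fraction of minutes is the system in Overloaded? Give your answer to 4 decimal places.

Let the stationary distribution be π with π = πP and π_1 + π_2 + π_3 = 1.
π_1 = 0.25·π_1 + 0.55·π_2 + 0.5·π_3
π_2 = 0.45·π_1 + 0.2·π_2 + 0.2·π_3
Solving with the normalization constraint gives π = (0.4121, 0.3030, 0.2848).
So the stationary probability of Overloaded is 0.4121.

0.4121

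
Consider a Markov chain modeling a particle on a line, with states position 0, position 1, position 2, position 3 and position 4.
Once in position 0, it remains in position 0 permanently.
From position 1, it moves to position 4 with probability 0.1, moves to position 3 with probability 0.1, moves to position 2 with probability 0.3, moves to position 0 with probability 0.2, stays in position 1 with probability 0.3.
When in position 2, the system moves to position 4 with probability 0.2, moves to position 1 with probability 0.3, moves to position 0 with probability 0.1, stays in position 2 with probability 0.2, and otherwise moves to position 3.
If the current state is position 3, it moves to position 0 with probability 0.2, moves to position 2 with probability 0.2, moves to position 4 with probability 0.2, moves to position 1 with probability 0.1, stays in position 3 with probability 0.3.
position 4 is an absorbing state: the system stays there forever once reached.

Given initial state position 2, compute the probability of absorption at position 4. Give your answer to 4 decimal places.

0.5445

Let h(s) be the probability of absorption at position 4 starting from transient state s. Then h(position 4) = 1 and h(position 0) = 0. By first-step analysis:
h(position 1) = 0.2·0 + 0.3·h(position 1) + 0.3·h(position 2) + 0.1·h(position 3) + 0.1·1
h(position 2) = 0.1·0 + 0.3·h(position 1) + 0.2·h(position 2) + 0.2·h(position 3) + 0.2·1
h(position 3) = 0.2·0 + 0.1·h(position 1) + 0.2·h(position 2) + 0.3·h(position 3) + 0.2·1
Solving: h(position 1) = 0.4484, h(position 2) = 0.5445, h(position 3) = 0.5053.
Starting from position 2, the probability is 0.5445.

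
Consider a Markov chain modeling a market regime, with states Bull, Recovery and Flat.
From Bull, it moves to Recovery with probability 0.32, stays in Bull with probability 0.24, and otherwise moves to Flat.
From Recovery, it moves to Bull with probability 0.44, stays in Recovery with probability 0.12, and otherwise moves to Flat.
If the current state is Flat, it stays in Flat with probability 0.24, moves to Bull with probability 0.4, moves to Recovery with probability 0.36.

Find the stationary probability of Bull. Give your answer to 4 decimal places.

Let the stationary distribution be π with π = πP and π_1 + π_2 + π_3 = 1.
π_1 = 0.24·π_1 + 0.44·π_2 + 0.4·π_3
π_2 = 0.32·π_1 + 0.12·π_2 + 0.36·π_3
Solving with the normalization constraint gives π = (0.3544, 0.2789, 0.3667).
So the stationary probability of Bull is 0.3544.

0.3544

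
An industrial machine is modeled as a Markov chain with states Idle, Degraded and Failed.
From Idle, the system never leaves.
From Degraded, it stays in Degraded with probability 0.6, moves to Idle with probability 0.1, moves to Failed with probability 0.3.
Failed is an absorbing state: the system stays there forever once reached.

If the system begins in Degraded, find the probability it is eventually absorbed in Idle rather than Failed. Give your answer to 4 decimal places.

0.2500

Let h(s) be the probability of absorption at Idle starting from transient state s. Then h(Idle) = 1 and h(Failed) = 0. By first-step analysis:
h(Degraded) = 0.1·1 + 0.6·h(Degraded) + 0.3·0
Solving: h(Degraded) = 0.2500.
Starting from Degraded, the probability is 0.2500.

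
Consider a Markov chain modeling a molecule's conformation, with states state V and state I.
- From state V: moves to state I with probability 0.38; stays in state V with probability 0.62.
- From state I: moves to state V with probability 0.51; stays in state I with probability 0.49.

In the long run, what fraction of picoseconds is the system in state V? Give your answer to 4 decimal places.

Let the stationary distribution be π with π = πP and π_1 + π_2 = 1.
π_1 = 0.62·π_1 + 0.51·π_2
Solving with the normalization constraint gives π = (0.5730, 0.4270).
So the stationary probability of state V is 0.5730.

0.5730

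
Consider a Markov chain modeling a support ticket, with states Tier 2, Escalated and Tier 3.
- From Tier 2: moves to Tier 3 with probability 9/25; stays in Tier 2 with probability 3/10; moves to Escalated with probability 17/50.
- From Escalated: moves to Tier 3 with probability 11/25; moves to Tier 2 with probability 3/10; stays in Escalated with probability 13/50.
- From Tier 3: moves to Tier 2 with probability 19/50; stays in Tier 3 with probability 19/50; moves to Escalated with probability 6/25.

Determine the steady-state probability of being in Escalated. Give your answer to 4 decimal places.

Let the stationary distribution be π with π = πP and π_1 + π_2 + π_3 = 1.
π_1 = 0.3·π_1 + 0.3·π_2 + 0.38·π_3
π_2 = 0.34·π_1 + 0.26·π_2 + 0.24·π_3
Solving with the normalization constraint gives π = (0.3312, 0.2787, 0.3901).
So the stationary probability of Escalated is 0.2787.

0.2787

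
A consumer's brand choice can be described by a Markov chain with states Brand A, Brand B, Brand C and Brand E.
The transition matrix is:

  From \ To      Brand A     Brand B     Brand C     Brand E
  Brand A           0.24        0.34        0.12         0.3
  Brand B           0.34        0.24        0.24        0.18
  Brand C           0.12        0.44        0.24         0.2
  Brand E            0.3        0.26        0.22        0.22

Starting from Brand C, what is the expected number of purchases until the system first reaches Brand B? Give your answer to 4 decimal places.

2.6196

Let t(s) be the expected number of purchases to first reach Brand B from state s, with t(Brand B) = 0. Conditioning on the first purchase:
t(Brand A) = 1 + 0.24·t(Brand A) + 0.12·t(Brand C) + 0.3·t(Brand E)
t(Brand C) = 1 + 0.12·t(Brand A) + 0.24·t(Brand C) + 0.2·t(Brand E)
t(Brand E) = 1 + 0.3·t(Brand A) + 0.22·t(Brand C) + 0.22·t(Brand E)
Solving: t(Brand A) = 2.9795, t(Brand C) = 2.6196, t(Brand E) = 3.1669.
Expected purchases from Brand C to Brand B: 2.6196.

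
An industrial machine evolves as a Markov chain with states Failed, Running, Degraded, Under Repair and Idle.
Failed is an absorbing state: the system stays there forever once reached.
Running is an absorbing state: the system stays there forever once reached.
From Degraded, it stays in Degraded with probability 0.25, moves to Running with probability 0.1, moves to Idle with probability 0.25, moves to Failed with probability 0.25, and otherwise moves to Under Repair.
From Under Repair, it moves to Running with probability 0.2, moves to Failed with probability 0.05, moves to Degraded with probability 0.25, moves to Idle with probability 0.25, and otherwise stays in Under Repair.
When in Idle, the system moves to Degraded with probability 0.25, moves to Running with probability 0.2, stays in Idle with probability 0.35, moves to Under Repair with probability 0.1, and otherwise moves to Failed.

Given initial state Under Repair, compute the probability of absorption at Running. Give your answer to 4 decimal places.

0.6058

Let h(s) be the probability of absorption at Running starting from transient state s. Then h(Running) = 1 and h(Failed) = 0. By first-step analysis:
h(Degraded) = 0.25·0 + 0.1·1 + 0.25·h(Degraded) + 0.15·h(Under Repair) + 0.25·h(Idle)
h(Under Repair) = 0.05·0 + 0.2·1 + 0.25·h(Degraded) + 0.25·h(Under Repair) + 0.25·h(Idle)
h(Idle) = 0.1·0 + 0.2·1 + 0.25·h(Degraded) + 0.1·h(Under Repair) + 0.35·h(Idle)
Solving: h(Degraded) = 0.4452, h(Under Repair) = 0.6058, h(Idle) = 0.5721.
Starting from Under Repair, the probability is 0.6058.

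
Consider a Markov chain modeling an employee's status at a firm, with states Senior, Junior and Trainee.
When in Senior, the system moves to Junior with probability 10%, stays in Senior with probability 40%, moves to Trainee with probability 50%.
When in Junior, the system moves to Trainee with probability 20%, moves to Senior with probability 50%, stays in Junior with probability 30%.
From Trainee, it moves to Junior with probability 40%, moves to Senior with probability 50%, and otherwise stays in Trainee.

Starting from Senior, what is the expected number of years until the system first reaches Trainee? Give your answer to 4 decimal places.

2.1622

Let t(s) be the expected number of years to first reach Trainee from state s, with t(Trainee) = 0. Conditioning on the first year:
t(Senior) = 1 + 0.4·t(Senior) + 0.1·t(Junior)
t(Junior) = 1 + 0.5·t(Senior) + 0.3·t(Junior)
Solving: t(Senior) = 2.1622, t(Junior) = 2.9730.
Expected years from Senior to Trainee: 2.1622.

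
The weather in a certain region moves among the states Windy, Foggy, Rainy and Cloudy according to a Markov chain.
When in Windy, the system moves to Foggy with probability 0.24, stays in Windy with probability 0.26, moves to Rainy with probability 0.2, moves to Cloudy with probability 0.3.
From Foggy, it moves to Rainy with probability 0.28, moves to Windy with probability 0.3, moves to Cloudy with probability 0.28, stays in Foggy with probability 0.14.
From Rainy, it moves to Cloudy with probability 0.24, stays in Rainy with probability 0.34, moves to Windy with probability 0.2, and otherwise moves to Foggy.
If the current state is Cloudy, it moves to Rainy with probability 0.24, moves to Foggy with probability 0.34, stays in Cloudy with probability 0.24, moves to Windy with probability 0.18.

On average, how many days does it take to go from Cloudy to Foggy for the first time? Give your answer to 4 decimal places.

Let t(s) be the expected number of days to first reach Foggy from state s, with t(Foggy) = 0. Conditioning on the first day:
t(Windy) = 1 + 0.26·t(Windy) + 0.2·t(Rainy) + 0.3·t(Cloudy)
t(Rainy) = 1 + 0.2·t(Windy) + 0.34·t(Rainy) + 0.24·t(Cloudy)
t(Cloudy) = 1 + 0.18·t(Windy) + 0.24·t(Rainy) + 0.24·t(Cloudy)
Solving: t(Windy) = 3.8166, t(Rainy) = 3.9302, t(Cloudy) = 3.4608.
Expected days from Cloudy to Foggy: 3.4608.

3.4608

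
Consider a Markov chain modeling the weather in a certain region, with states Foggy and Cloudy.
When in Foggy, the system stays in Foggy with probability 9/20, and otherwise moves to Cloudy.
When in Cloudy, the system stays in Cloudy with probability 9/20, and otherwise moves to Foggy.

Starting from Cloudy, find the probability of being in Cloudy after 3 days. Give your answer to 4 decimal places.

Propagate the distribution vector 3 days from Cloudy.
After 0 days: (0.0000, 1.0000)
After 1 day: (0.5500, 0.4500)
After 2 days: (0.4950, 0.5050)
After 3 days: (0.5005, 0.4995)
P(in Cloudy after 3 days) = 0.4995

0.4995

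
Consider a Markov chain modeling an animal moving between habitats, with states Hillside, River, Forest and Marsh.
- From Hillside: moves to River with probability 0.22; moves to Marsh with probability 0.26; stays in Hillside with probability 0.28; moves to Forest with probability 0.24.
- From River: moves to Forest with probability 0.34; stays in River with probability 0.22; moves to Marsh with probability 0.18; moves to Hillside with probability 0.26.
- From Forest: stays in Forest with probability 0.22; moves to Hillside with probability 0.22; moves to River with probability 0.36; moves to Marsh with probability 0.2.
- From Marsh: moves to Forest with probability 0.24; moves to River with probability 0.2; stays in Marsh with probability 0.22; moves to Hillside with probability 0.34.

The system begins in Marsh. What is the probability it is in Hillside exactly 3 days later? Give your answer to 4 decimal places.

Propagate the distribution vector 3 days from Marsh.
After 0 days: (0.0000, 0.0000, 0.0000, 1.0000)
After 1 day: (0.3400, 0.2000, 0.2400, 0.2200)
After 2 days: (0.2748, 0.2492, 0.2552, 0.2208)
After 3 days: (0.2730, 0.2513, 0.2598, 0.2159)
P(in Hillside after 3 days) = 0.2730

0.2730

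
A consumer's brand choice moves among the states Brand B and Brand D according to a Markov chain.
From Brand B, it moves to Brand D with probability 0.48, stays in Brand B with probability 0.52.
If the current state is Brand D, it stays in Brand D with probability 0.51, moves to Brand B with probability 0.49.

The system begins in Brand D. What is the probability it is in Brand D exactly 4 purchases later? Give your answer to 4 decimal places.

0.4948

Propagate the distribution vector 4 purchases from Brand D.
After 0 purchases: (0.0000, 1.0000)
After 1 purchase: (0.4900, 0.5100)
After 2 purchases: (0.5047, 0.4953)
After 3 purchases: (0.5051, 0.4949)
After 4 purchases: (0.5052, 0.4948)
P(in Brand D after 4 purchases) = 0.4948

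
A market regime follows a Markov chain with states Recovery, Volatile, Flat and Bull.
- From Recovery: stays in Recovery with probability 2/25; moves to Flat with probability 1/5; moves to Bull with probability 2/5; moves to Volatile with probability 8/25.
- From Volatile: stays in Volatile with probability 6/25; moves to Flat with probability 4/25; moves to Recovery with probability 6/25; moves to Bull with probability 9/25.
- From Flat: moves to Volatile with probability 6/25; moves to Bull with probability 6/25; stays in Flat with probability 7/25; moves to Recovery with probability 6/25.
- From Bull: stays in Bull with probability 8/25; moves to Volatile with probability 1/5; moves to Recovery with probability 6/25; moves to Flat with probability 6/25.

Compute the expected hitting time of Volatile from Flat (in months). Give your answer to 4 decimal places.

Let t(s) be the expected number of months to first reach Volatile from state s, with t(Volatile) = 0. Conditioning on the first month:
t(Recovery) = 1 + 0.08·t(Recovery) + 0.2·t(Flat) + 0.4·t(Bull)
t(Flat) = 1 + 0.24·t(Recovery) + 0.28·t(Flat) + 0.24·t(Bull)
t(Bull) = 1 + 0.24·t(Recovery) + 0.24·t(Flat) + 0.32·t(Bull)
Solving: t(Recovery) = 3.8297, t(Flat) = 4.0870, t(Bull) = 4.2647.
Expected months from Flat to Volatile: 4.0870.

4.0870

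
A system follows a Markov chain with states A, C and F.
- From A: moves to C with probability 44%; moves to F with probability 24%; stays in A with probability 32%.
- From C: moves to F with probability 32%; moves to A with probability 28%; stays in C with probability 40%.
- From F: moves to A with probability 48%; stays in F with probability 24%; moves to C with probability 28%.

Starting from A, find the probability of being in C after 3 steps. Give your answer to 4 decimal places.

0.3806

Propagate the distribution vector 3 steps from A.
After 0 steps: (1.0000, 0.0000, 0.0000)
After 1 step: (0.3200, 0.4400, 0.2400)
After 2 steps: (0.3408, 0.3840, 0.2752)
After 3 steps: (0.3487, 0.3806, 0.2707)
P(in C after 3 steps) = 0.3806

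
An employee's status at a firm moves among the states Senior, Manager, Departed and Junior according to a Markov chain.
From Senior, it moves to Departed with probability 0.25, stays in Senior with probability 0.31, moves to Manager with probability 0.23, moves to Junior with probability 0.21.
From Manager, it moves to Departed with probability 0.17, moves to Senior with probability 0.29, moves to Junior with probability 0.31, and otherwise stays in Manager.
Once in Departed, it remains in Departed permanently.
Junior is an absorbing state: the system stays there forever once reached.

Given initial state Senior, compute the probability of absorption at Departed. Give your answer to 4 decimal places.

0.4985

Let h(s) be the probability of absorption at Departed starting from transient state s. Then h(Departed) = 1 and h(Junior) = 0. By first-step analysis:
h(Senior) = 0.31·h(Senior) + 0.23·h(Manager) + 0.25·1 + 0.21·0
h(Manager) = 0.29·h(Senior) + 0.23·h(Manager) + 0.17·1 + 0.31·0
Solving: h(Senior) = 0.4985, h(Manager) = 0.4085.
Starting from Senior, the probability is 0.4985.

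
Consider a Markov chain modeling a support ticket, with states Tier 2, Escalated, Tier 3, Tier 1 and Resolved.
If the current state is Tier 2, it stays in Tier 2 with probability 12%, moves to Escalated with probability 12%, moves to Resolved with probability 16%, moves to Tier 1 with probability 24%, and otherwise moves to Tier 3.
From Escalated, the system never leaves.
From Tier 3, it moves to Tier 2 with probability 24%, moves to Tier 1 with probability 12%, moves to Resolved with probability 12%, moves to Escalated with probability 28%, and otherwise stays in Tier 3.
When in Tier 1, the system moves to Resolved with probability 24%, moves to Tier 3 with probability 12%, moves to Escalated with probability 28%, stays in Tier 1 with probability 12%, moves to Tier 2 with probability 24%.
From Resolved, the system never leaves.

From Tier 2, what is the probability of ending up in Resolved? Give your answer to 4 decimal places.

Let h(s) be the probability of absorption at Resolved starting from transient state s. Then h(Resolved) = 1 and h(Escalated) = 0. By first-step analysis:
h(Tier 2) = 0.12·h(Tier 2) + 0.12·0 + 0.36·h(Tier 3) + 0.24·h(Tier 1) + 0.16·1
h(Tier 3) = 0.24·h(Tier 2) + 0.28·0 + 0.24·h(Tier 3) + 0.12·h(Tier 1) + 0.12·1
h(Tier 1) = 0.24·h(Tier 2) + 0.28·0 + 0.12·h(Tier 3) + 0.12·h(Tier 1) + 0.24·1
Solving: h(Tier 2) = 0.4565, h(Tier 3) = 0.3728, h(Tier 1) = 0.4481.
Starting from Tier 2, the probability is 0.4565.

0.4565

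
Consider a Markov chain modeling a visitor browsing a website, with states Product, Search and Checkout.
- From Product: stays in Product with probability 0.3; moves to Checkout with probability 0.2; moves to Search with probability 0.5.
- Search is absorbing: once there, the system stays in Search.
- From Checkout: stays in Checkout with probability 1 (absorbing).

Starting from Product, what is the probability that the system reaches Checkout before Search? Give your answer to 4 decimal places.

0.2857

Let h(s) be the probability of absorption at Checkout starting from transient state s. Then h(Checkout) = 1 and h(Search) = 0. By first-step analysis:
h(Product) = 0.3·h(Product) + 0.5·0 + 0.2·1
Solving: h(Product) = 0.2857.
Starting from Product, the probability is 0.2857.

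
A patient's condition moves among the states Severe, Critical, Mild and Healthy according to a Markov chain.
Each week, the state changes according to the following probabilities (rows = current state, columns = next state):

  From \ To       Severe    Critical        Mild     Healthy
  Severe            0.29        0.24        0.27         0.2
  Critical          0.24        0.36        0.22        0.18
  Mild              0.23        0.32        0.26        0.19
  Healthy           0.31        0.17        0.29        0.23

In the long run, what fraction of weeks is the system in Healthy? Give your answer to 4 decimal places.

Let the stationary distribution be π with π = πP and π_1 + π_2 + π_3 + π_4 = 1.
π_1 = 0.29·π_1 + 0.24·π_2 + 0.23·π_3 + 0.31·π_4
π_2 = 0.24·π_1 + 0.36·π_2 + 0.32·π_3 + 0.17·π_4
π_3 = 0.27·π_1 + 0.22·π_2 + 0.26·π_3 + 0.29·π_4
Solving with the normalization constraint gives π = (0.2645, 0.2804, 0.2574, 0.1978).
So the stationary probability of Healthy is 0.1978.

0.1978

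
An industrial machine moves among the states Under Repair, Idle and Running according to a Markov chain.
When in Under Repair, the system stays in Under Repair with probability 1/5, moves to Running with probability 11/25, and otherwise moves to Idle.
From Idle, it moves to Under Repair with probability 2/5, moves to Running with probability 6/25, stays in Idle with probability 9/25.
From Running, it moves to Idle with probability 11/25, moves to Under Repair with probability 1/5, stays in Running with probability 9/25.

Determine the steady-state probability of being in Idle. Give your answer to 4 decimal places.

0.3869

Let the stationary distribution be π with π = πP and π_1 + π_2 + π_3 = 1.
π_1 = 0.2·π_1 + 0.4·π_2 + 0.2·π_3
π_2 = 0.36·π_1 + 0.36·π_2 + 0.44·π_3
Solving with the normalization constraint gives π = (0.2774, 0.3869, 0.3358).
So the stationary probability of Idle is 0.3869.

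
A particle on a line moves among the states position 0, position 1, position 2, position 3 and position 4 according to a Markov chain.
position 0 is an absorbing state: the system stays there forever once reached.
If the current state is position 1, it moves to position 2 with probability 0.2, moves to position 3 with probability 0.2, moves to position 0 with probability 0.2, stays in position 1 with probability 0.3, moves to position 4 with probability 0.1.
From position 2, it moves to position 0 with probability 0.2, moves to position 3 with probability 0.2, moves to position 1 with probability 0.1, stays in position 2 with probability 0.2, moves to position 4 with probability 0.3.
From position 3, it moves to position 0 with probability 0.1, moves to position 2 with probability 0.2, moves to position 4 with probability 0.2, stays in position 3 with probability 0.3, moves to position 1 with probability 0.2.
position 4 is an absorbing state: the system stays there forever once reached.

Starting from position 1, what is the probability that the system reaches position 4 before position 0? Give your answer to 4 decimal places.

Let h(s) be the probability of absorption at position 4 starting from transient state s. Then h(position 4) = 1 and h(position 0) = 0. By first-step analysis:
h(position 1) = 0.2·0 + 0.3·h(position 1) + 0.2·h(position 2) + 0.2·h(position 3) + 0.1·1
h(position 2) = 0.2·0 + 0.1·h(position 1) + 0.2·h(position 2) + 0.2·h(position 3) + 0.3·1
h(position 3) = 0.1·0 + 0.2·h(position 1) + 0.2·h(position 2) + 0.3·h(position 3) + 0.2·1
Solving: h(position 1) = 0.4771, h(position 2) = 0.5817, h(position 3) = 0.5882.
Starting from position 1, the probability is 0.4771.

0.4771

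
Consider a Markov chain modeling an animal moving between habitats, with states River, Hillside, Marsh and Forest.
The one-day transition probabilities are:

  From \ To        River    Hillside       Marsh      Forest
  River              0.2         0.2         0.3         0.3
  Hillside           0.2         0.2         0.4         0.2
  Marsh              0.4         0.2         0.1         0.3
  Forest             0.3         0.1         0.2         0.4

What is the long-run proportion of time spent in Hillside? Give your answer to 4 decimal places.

Let the stationary distribution be π with π = πP and π_1 + π_2 + π_3 + π_4 = 1.
π_1 = 0.2·π_1 + 0.2·π_2 + 0.4·π_3 + 0.3·π_4
π_2 = 0.2·π_1 + 0.2·π_2 + 0.2·π_3 + 0.1·π_4
π_3 = 0.3·π_1 + 0.4·π_2 + 0.1·π_3 + 0.2·π_4
Solving with the normalization constraint gives π = (0.2790, 0.1685, 0.2378, 0.3146).
So the stationary probability of Hillside is 0.1685.

0.1685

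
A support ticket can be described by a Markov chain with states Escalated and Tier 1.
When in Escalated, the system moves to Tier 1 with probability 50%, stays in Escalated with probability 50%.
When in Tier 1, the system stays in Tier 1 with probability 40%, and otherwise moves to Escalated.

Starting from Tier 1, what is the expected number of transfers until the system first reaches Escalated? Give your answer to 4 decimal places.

Let t(s) be the expected number of transfers to first reach Escalated from state s, with t(Escalated) = 0. Conditioning on the first transfer:
t(Tier 1) = 1 + 0.4·t(Tier 1)
Solving: t(Tier 1) = 1.6667.
Expected transfers from Tier 1 to Escalated: 1.6667.

1.6667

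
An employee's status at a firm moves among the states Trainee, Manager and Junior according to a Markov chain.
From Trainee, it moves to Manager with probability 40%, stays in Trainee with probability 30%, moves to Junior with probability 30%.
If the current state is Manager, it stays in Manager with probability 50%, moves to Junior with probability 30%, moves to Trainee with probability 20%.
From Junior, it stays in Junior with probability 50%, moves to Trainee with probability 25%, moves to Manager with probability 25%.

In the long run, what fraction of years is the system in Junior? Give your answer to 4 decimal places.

0.3750

Let the stationary distribution be π with π = πP and π_1 + π_2 + π_3 = 1.
π_1 = 0.3·π_1 + 0.2·π_2 + 0.25·π_3
π_2 = 0.4·π_1 + 0.5·π_2 + 0.25·π_3
Solving with the normalization constraint gives π = (0.2431, 0.3819, 0.3750).
So the stationary probability of Junior is 0.3750.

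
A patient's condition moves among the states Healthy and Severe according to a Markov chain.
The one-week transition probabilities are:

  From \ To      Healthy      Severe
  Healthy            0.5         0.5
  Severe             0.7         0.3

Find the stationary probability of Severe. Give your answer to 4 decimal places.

0.4167

Let the stationary distribution be π with π = πP and π_1 + π_2 = 1.
π_1 = 0.5·π_1 + 0.7·π_2
Solving with the normalization constraint gives π = (0.5833, 0.4167).
So the stationary probability of Severe is 0.4167.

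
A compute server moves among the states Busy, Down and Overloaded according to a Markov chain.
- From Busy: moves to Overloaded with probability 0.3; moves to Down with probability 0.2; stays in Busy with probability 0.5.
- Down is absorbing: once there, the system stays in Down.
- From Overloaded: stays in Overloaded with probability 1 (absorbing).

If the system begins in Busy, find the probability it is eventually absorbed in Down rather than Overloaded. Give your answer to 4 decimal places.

0.4000

Let h(s) be the probability of absorption at Down starting from transient state s. Then h(Down) = 1 and h(Overloaded) = 0. By first-step analysis:
h(Busy) = 0.5·h(Busy) + 0.2·1 + 0.3·0
Solving: h(Busy) = 0.4000.
Starting from Busy, the probability is 0.4000.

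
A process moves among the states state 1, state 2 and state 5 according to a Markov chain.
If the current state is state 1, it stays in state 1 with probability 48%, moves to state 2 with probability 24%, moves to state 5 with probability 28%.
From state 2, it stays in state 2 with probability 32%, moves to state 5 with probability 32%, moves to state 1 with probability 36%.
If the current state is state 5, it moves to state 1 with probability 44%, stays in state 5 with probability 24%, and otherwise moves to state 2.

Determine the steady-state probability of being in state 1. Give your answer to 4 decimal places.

Let the stationary distribution be π with π = πP and π_1 + π_2 + π_3 = 1.
π_1 = 0.48·π_1 + 0.36·π_2 + 0.44·π_3
π_2 = 0.24·π_1 + 0.32·π_2 + 0.32·π_3
Solving with the normalization constraint gives π = (0.4346, 0.2852, 0.2802).
So the stationary probability of state 1 is 0.4346.

0.4346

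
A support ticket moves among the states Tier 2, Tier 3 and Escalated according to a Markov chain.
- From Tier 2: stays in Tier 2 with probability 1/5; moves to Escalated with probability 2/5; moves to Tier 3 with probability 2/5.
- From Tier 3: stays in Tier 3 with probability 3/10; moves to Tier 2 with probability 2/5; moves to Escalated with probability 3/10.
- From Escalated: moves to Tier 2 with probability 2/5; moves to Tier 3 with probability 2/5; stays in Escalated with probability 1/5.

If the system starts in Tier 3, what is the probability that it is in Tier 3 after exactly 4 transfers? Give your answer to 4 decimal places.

Propagate the distribution vector 4 transfers from Tier 3.
After 0 transfers: (0.0000, 1.0000, 0.0000)
After 1 transfer: (0.4000, 0.3000, 0.3000)
After 2 transfers: (0.3200, 0.3700, 0.3100)
After 3 transfers: (0.3360, 0.3630, 0.3010)
After 4 transfers: (0.3328, 0.3637, 0.3035)
P(in Tier 3 after 4 transfers) = 0.3637

0.3637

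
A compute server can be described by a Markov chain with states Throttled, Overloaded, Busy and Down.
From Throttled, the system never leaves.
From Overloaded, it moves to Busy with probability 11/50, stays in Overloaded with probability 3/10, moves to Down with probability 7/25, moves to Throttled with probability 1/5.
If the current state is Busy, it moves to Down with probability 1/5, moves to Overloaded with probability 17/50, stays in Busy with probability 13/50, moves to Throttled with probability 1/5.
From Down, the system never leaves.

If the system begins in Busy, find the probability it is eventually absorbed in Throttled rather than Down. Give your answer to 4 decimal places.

Let h(s) be the probability of absorption at Throttled starting from transient state s. Then h(Throttled) = 1 and h(Down) = 0. By first-step analysis:
h(Overloaded) = 0.2·1 + 0.3·h(Overloaded) + 0.22·h(Busy) + 0.28·0
h(Busy) = 0.2·1 + 0.34·h(Overloaded) + 0.26·h(Busy) + 0.2·0
Solving: h(Overloaded) = 0.4332, h(Busy) = 0.4693.
Starting from Busy, the probability is 0.4693.

0.4693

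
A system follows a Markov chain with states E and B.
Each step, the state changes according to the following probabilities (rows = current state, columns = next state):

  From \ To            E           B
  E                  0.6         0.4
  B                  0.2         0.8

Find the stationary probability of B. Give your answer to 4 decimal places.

Let the stationary distribution be π with π = πP and π_1 + π_2 = 1.
π_1 = 0.6·π_1 + 0.2·π_2
Solving with the normalization constraint gives π = (0.3333, 0.6667).
So the stationary probability of B is 0.6667.

0.6667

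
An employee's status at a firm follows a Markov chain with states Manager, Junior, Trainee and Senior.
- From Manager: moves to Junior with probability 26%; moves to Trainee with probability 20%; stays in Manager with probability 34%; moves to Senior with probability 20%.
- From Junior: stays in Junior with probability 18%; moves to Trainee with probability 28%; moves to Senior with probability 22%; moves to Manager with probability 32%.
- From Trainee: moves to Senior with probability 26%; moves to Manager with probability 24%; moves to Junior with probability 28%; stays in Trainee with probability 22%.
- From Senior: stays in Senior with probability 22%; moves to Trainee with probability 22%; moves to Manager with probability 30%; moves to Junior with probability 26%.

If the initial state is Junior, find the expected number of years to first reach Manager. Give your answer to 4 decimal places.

Let t(s) be the expected number of years to first reach Manager from state s, with t(Manager) = 0. Conditioning on the first year:
t(Junior) = 1 + 0.18·t(Junior) + 0.28·t(Trainee) + 0.22·t(Senior)
t(Trainee) = 1 + 0.28·t(Junior) + 0.22·t(Trainee) + 0.26·t(Senior)
t(Senior) = 1 + 0.26·t(Junior) + 0.22·t(Trainee) + 0.22·t(Senior)
Solving: t(Junior) = 3.3863, t(Trainee) = 3.6438, t(Senior) = 3.4386.
Expected years from Junior to Manager: 3.3863.

3.3863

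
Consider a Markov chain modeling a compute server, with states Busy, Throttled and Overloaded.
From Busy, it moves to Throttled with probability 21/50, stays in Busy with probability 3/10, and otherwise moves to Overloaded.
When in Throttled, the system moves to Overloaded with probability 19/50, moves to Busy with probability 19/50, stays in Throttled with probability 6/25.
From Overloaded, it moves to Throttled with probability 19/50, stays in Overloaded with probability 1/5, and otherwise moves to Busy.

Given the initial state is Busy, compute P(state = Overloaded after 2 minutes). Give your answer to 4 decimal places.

Sum over the intermediate state after 1 minute:
P = P(Busy→Busy)·P(Busy→Overloaded) + P(Busy→Throttled)·P(Throttled→Overloaded) + P(Busy→Overloaded)·P(Overloaded→Overloaded)
  = 0.3×0.28 + 0.42×0.38 + 0.28×0.2
  = 0.0840 + 0.1596 + 0.0560 = 0.2996

0.2996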